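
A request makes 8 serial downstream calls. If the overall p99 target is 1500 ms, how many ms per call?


Formula: per_stage = total_budget / stages
per_stage = 1500 / 8
per_stage = 187.5 ms

187.5 ms


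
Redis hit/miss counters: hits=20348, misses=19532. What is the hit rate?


Formula: hit rate = hits / (hits + misses) * 100
hit rate = 20348 / (20348 + 19532) * 100
hit rate = 20348 / 39880 * 100
hit rate = 51.02%

51.02%


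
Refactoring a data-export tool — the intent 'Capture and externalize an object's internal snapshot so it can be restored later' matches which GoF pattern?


This matches the Memento pattern

Memento


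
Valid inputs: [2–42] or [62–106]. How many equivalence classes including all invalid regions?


Valid ranges: [2,42] and [62,106]
Class 1: x < 2 — invalid
Class 2: 2 ≤ x ≤ 42 — valid
Class 3: 42 < x < 62 — invalid (gap between ranges)
Class 4: 62 ≤ x ≤ 106 — valid
Class 5: x > 106 — invalid
Total equivalence classes: 5

5 equivalence classes


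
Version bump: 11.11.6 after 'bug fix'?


Current: 11.11.6
Change category: 'bug fix' → patch bump
SemVer rule: patch bump → increment PATCH (MAJOR and MINOR unchanged)
New: 11.11.7

11.11.7


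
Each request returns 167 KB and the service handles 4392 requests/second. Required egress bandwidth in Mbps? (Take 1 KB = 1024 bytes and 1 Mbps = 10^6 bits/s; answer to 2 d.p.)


Formula: Mbps = payload_bytes * RPS * 8 / 1e6
Payload per request = 167 KB = 167 * 1024 = 171008 bytes
Total bytes/sec = 171008 * 4392 = 751067136
Total bits/sec = 751067136 * 8 = 6008537088
Mbps = 6008537088 / 1e6 = 6008.54

6008.54 Mbps


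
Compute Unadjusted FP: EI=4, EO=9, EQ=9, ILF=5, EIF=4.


UFP = EI*4 + EO*5 + EQ*4 + ILF*10 + EIF*7
UFP = 4*4 + 9*5 + 9*4 + 5*10 + 4*7
UFP = 16 + 45 + 36 + 50 + 28
UFP = 175

175


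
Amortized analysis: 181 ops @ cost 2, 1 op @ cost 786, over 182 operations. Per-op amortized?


Formula: Amortized cost = Total cost / Operations
Total cost = (181 * 2) + (1 * 786)
Total cost = 362 + 786 = 1148
Amortized = 1148 / 182 = 6.3077

6.3077


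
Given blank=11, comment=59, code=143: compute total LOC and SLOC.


Total LOC = blank + comment + code
Total LOC = 11 + 59 + 143 = 213
SLOC (source only) = code = 143

Total LOC: 213, SLOC: 143


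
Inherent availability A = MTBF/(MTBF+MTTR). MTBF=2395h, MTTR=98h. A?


Availability = MTBF / (MTBF + MTTR)
Availability = 2395 / (2395 + 98)
Availability = 2395 / 2493
Availability = 96.069%

96.069%


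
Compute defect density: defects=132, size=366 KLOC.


Defect density = defects / KLOC
Defect density = 132 / 366
Defect density = 0.361 defects/KLOC

0.361 defects/KLOC


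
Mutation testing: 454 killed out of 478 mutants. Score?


Mutation score = killed / total * 100
Mutation score = 454 / 478 * 100
Mutation score = 94.98%

94.98%


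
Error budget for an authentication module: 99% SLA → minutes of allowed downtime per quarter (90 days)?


Formula: allowed downtime = period * (100 - SLA) / 100
Period (quarter (90 days)) = 129600 minutes
Unavailability fraction = (100 - 99.0) / 100
Allowed downtime = 129600 * (100 - 99.0) / 100
Allowed downtime = 1296.0 minutes

1296.0 minutes


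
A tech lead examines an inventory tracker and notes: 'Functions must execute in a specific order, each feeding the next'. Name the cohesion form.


Reasoning: Output of one is input to next
Type: Sequential cohesion

Sequential cohesion


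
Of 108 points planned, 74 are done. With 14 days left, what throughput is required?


Formula: Required rate = Remaining points / Days left
Remaining = 108 - 74 = 34 points
Required rate = 34 / 14 = 2.43 points/day

2.43 points/day


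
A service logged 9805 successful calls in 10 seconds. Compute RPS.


Formula: throughput = requests / seconds
throughput = 9805 / 10
throughput = 980.5 requests/second

980.5 requests/second


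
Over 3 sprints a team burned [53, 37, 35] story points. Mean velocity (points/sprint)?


Formula: Avg velocity = Total points / Number of sprints
Points: [53, 37, 35]
Sum = 53 + 37 + 35 = 125
Avg velocity = 125 / 3 = 41.67 points/sprint

41.67 points/sprint


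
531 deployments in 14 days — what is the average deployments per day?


Formula: deployments per day = releases / days
= 531 / 14
= 37.929 deploys/day
(equivalently, 265.5 deploys/week)

37.929 deploys/day


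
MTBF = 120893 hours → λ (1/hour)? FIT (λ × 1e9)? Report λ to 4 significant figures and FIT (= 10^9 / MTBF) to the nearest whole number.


Formula: λ = 1 / MTBF; FIT = λ × 1e9 = 1e9 / MTBF
λ = 1 / 120893 ≈ 8.272e-06 failures/hour
FIT = 1e9 / 120893 ≈ 8272 failures per 1e9 hours (nearest whole number)

λ = 8.272e-06 /h, FIT = 8272


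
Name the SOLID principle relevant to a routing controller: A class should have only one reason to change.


This describes the Single Responsibility Principle (SRP)

Single Responsibility Principle (SRP)


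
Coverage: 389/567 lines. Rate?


Coverage = covered / total * 100
Coverage = 389 / 567 * 100
Coverage = 68.61%

68.61%


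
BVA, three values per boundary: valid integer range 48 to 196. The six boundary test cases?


Range: [48, 196]
Boundaries: just below min, min, min+1, max-1, max, just above max
Values: [47, 48, 49, 195, 196, 197]

[47, 48, 49, 195, 196, 197]


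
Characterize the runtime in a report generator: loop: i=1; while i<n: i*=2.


Reasoning: i doubles each step so iterations are log2(n)
Complexity: O(log n)

O(log n)


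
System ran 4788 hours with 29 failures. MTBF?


Formula: MTBF = Total operating time / Number of failures
MTBF = 4788 / 29
MTBF = 165.1 hours

165.1 hours


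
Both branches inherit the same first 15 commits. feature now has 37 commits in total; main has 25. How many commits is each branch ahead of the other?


Common ancestor: commit #15
feature commits after divergence: 37 - 15 = 22
main commits after divergence: 25 - 15 = 10
feature is 22 commits ahead of main
main is 10 commits ahead of feature

feature ahead: 22, main ahead: 10


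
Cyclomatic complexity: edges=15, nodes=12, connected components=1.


Formula: V(G) = E - N + 2P
V(G) = 15 - 12 + 2*1
V(G) = 3 + 2
V(G) = 5

5


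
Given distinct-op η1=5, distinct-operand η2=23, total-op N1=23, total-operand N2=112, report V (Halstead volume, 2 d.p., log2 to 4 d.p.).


Formula: V = N * log2(η), where N = N1 + N2 and η = η1 + η2
η = 5 + 23 = 28
N = 23 + 112 = 135
log2(28) ≈ 4.8074
V = 135 * 4.8074 = 649.00

649.00


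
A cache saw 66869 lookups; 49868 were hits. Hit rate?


Formula: hit rate = hits / (hits + misses) * 100
hit rate = 49868 / (49868 + 17001) * 100
hit rate = 49868 / 66869 * 100
hit rate = 74.58%

74.58%


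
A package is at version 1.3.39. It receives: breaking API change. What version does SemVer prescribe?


Current: 1.3.39
Change category: 'breaking API change' → major bump
SemVer rule: major bump → increment MAJOR, reset MINOR and PATCH to 0
New: 2.0.0

2.0.0


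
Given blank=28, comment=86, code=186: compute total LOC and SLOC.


Total LOC = blank + comment + code
Total LOC = 28 + 86 + 186 = 300
SLOC (source only) = code = 186

Total LOC: 300, SLOC: 186


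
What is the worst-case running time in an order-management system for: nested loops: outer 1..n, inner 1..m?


Reasoning: product of independent bounds
Complexity: O(n*m)

O(n*m)


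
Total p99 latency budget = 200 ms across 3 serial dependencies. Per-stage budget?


Formula: per_stage = total_budget / stages
per_stage = 200 / 3
per_stage = 66.67 ms

66.67 ms


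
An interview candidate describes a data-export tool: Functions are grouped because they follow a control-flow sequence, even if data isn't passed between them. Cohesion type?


Reasoning: Grouped by order of execution within a routine, not by data flow
Type: Procedural cohesion

Procedural cohesion


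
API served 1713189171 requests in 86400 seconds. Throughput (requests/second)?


Formula: throughput = requests / seconds
throughput = 1713189171 / 86400
throughput = 19828.58 requests/second

19828.58 requests/second


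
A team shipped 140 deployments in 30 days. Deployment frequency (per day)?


Formula: deployments per day = releases / days
= 140 / 30
= 4.667 deploys/day
(equivalently, 32.67 deploys/week)

4.667 deploys/day


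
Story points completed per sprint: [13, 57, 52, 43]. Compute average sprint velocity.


Formula: Avg velocity = Total points / Number of sprints
Points: [13, 57, 52, 43]
Sum = 13 + 57 + 52 + 43 = 165
Avg velocity = 165 / 4 = 41.25 points/sprint

41.25 points/sprint


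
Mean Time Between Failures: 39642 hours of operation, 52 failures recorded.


Formula: MTBF = Total operating time / Number of failures
MTBF = 39642 / 52
MTBF = 762.35 hours

762.35 hours


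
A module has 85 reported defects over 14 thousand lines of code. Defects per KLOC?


Defect density = defects / KLOC
Defect density = 85 / 14
Defect density = 6.071 defects/KLOC

6.071 defects/KLOC


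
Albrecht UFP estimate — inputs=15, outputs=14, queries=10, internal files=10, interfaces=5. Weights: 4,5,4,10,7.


UFP = EI*4 + EO*5 + EQ*4 + ILF*10 + EIF*7
UFP = 15*4 + 14*5 + 10*4 + 10*10 + 5*7
UFP = 60 + 70 + 40 + 100 + 35
UFP = 305

305


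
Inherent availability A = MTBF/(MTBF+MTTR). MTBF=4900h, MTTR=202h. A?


Availability = MTBF / (MTBF + MTTR)
Availability = 4900 / (4900 + 202)
Availability = 4900 / 5102
Availability = 96.0408%

96.0408%


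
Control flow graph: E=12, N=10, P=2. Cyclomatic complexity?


Formula: V(G) = E - N + 2P
V(G) = 12 - 10 + 2*2
V(G) = 2 + 4
V(G) = 6

6


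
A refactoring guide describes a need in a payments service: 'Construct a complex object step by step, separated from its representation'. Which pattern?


This matches the Builder pattern

Builder


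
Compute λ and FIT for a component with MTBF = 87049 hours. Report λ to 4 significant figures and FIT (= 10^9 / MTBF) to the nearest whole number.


Formula: λ = 1 / MTBF; FIT = λ × 1e9 = 1e9 / MTBF
λ = 1 / 87049 ≈ 1.149e-05 failures/hour
FIT = 1e9 / 87049 ≈ 11488 failures per 1e9 hours (nearest whole number)

λ = 1.149e-05 /h, FIT = 11488


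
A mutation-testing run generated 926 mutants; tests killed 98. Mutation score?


Mutation score = killed / total * 100
Mutation score = 98 / 926 * 100
Mutation score = 10.58%

10.58%


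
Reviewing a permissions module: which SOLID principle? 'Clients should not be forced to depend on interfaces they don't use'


This describes the Interface Segregation Principle (ISP)

Interface Segregation Principle (ISP)


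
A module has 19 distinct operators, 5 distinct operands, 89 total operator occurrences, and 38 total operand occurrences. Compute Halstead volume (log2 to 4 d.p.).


Formula: V = N * log2(η), where N = N1 + N2 and η = η1 + η2
η = 19 + 5 = 24
N = 89 + 38 = 127
log2(24) ≈ 4.5850
V = 127 * 4.5850 = 582.30

582.30


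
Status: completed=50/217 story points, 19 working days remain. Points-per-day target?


Formula: Required rate = Remaining points / Days left
Remaining = 217 - 50 = 167 points
Required rate = 167 / 19 = 8.79 points/day

8.79 points/day


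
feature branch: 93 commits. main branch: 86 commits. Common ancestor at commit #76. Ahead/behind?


Common ancestor: commit #76
feature commits after divergence: 93 - 76 = 17
main commits after divergence: 86 - 76 = 10
feature is 17 commits ahead of main
main is 10 commits ahead of feature

feature ahead: 17, main ahead: 10


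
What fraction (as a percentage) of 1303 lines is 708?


Coverage = covered / total * 100
Coverage = 708 / 1303 * 100
Coverage = 54.34%

54.34%


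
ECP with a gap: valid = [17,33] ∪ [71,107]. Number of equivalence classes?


Valid ranges: [17,33] and [71,107]
Class 1: x < 17 — invalid
Class 2: 17 ≤ x ≤ 33 — valid
Class 3: 33 < x < 71 — invalid (gap between ranges)
Class 4: 71 ≤ x ≤ 107 — valid
Class 5: x > 107 — invalid
Total equivalence classes: 5

5 equivalence classes


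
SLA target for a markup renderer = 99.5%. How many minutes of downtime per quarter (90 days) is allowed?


Formula: allowed downtime = period * (100 - SLA) / 100
Period (quarter (90 days)) = 129600 minutes
Unavailability fraction = (100 - 99.5) / 100
Allowed downtime = 129600 * (100 - 99.5) / 100
Allowed downtime = 648.0 minutes

648.0 minutes


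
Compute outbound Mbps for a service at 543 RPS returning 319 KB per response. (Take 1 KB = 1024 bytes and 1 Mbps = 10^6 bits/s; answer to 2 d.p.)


Formula: Mbps = payload_bytes * RPS * 8 / 1e6
Payload per request = 319 KB = 319 * 1024 = 326656 bytes
Total bytes/sec = 326656 * 543 = 177374208
Total bits/sec = 177374208 * 8 = 1418993664
Mbps = 1418993664 / 1e6 = 1418.99

1418.99 Mbps


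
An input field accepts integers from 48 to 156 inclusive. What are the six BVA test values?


Range: [48, 156]
Boundaries: just below min, min, min+1, max-1, max, just above max
Values: [47, 48, 49, 155, 156, 157]

[47, 48, 49, 155, 156, 157]


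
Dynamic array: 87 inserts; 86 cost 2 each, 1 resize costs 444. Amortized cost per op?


Formula: Amortized cost = Total cost / Operations
Total cost = (86 * 2) + (1 * 444)
Total cost = 172 + 444 = 616
Amortized = 616 / 87 = 7.0805

7.0805


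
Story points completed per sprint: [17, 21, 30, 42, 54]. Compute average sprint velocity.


Formula: Avg velocity = Total points / Number of sprints
Points: [17, 21, 30, 42, 54]
Sum = 17 + 21 + 30 + 42 + 54 = 164
Avg velocity = 164 / 5 = 32.8 points/sprint

32.8 points/sprint


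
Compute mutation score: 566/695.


Mutation score = killed / total * 100
Mutation score = 566 / 695 * 100
Mutation score = 81.44%

81.44%


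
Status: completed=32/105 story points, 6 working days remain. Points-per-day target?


Formula: Required rate = Remaining points / Days left
Remaining = 105 - 32 = 73 points
Required rate = 73 / 6 = 12.17 points/day

12.17 points/day


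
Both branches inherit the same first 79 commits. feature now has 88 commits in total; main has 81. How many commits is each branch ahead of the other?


Common ancestor: commit #79
feature commits after divergence: 88 - 79 = 9
main commits after divergence: 81 - 79 = 2
feature is 9 commits ahead of main
main is 2 commits ahead of feature

feature ahead: 9, main ahead: 2


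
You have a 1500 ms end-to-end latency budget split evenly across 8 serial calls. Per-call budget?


Formula: per_stage = total_budget / stages
per_stage = 1500 / 8
per_stage = 187.5 ms

187.5 ms


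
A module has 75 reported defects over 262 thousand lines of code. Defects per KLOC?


Defect density = defects / KLOC
Defect density = 75 / 262
Defect density = 0.286 defects/KLOC

0.286 defects/KLOC


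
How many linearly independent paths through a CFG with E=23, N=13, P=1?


Formula: V(G) = E - N + 2P
V(G) = 23 - 13 + 2*1
V(G) = 10 + 2
V(G) = 12

12


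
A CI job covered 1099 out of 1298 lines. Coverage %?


Coverage = covered / total * 100
Coverage = 1099 / 1298 * 100
Coverage = 84.67%

84.67%


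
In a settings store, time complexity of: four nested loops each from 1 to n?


Reasoning: four levels of nesting
Complexity: O(n^4)

O(n^4)


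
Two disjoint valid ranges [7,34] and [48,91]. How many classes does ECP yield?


Valid ranges: [7,34] and [48,91]
Class 1: x < 7 — invalid
Class 2: 7 ≤ x ≤ 34 — valid
Class 3: 34 < x < 48 — invalid (gap between ranges)
Class 4: 48 ≤ x ≤ 91 — valid
Class 5: x > 91 — invalid
Total equivalence classes: 5

5 equivalence classes


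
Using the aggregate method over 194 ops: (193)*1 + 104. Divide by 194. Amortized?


Formula: Amortized cost = Total cost / Operations
Total cost = (193 * 1) + (1 * 104)
Total cost = 193 + 104 = 297
Amortized = 297 / 194 = 1.5309

1.5309


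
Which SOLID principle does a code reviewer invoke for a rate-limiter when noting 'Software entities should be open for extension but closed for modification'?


This describes the Open/Closed Principle (OCP)

Open/Closed Principle (OCP)


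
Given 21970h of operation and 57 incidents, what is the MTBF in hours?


Formula: MTBF = Total operating time / Number of failures
MTBF = 21970 / 57
MTBF = 385.44 hours

385.44 hours


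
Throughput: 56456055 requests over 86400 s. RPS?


Formula: throughput = requests / seconds
throughput = 56456055 / 86400
throughput = 653.43 requests/second

653.43 requests/second


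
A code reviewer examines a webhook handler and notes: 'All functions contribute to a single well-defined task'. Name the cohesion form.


Reasoning: Best: single purpose
Type: Functional cohesion

Functional cohesion


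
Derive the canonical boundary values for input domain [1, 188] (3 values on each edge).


Range: [1, 188]
Boundaries: just below min, min, min+1, max-1, max, just above max
Values: [0, 1, 2, 187, 188, 189]

[0, 1, 2, 187, 188, 189]


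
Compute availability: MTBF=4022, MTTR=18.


Availability = MTBF / (MTBF + MTTR)
Availability = 4022 / (4022 + 18)
Availability = 4022 / 4040
Availability = 99.5545%

99.5545%


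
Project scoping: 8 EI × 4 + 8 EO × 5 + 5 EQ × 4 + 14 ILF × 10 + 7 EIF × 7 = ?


UFP = EI*4 + EO*5 + EQ*4 + ILF*10 + EIF*7
UFP = 8*4 + 8*5 + 5*4 + 14*10 + 7*7
UFP = 32 + 40 + 20 + 140 + 49
UFP = 281

281


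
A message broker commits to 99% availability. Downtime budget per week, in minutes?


Formula: allowed downtime = period * (100 - SLA) / 100
Period (week) = 10080 minutes
Unavailability fraction = (100 - 99.0) / 100
Allowed downtime = 10080 * (100 - 99.0) / 100
Allowed downtime = 100.8 minutes

100.8 minutes


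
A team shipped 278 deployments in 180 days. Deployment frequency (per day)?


Formula: deployments per day = releases / days
= 278 / 180
= 1.544 deploys/day
(equivalently, 10.81 deploys/week)

1.544 deploys/day


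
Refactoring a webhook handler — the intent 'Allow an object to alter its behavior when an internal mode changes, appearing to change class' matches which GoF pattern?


This matches the State pattern

State


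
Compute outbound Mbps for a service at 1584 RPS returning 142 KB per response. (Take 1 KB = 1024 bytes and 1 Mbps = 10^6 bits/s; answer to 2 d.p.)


Formula: Mbps = payload_bytes * RPS * 8 / 1e6
Payload per request = 142 KB = 142 * 1024 = 145408 bytes
Total bytes/sec = 145408 * 1584 = 230326272
Total bits/sec = 230326272 * 8 = 1842610176
Mbps = 1842610176 / 1e6 = 1842.61

1842.61 Mbps


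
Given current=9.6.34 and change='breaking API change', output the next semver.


Current: 9.6.34
Change category: 'breaking API change' → major bump
SemVer rule: major bump → increment MAJOR, reset MINOR and PATCH to 0
New: 10.0.0

10.0.0


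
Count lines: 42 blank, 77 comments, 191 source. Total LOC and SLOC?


Total LOC = blank + comment + code
Total LOC = 42 + 77 + 191 = 310
SLOC (source only) = code = 191

Total LOC: 310, SLOC: 191


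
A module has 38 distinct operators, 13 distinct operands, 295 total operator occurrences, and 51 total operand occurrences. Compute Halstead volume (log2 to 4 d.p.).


Formula: V = N * log2(η), where N = N1 + N2 and η = η1 + η2
η = 38 + 13 = 51
N = 295 + 51 = 346
log2(51) ≈ 5.6724
V = 346 * 5.6724 = 1962.65

1962.65


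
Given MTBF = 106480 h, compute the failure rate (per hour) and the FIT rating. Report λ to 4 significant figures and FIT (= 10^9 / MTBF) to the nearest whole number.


Formula: λ = 1 / MTBF; FIT = λ × 1e9 = 1e9 / MTBF
λ = 1 / 106480 ≈ 9.391e-06 failures/hour
FIT = 1e9 / 106480 ≈ 9391 failures per 1e9 hours (nearest whole number)

λ = 9.391e-06 /h, FIT = 9391


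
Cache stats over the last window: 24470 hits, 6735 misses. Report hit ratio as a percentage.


Formula: hit rate = hits / (hits + misses) * 100
hit rate = 24470 / (24470 + 6735) * 100
hit rate = 24470 / 31205 * 100
hit rate = 78.42%

78.42%


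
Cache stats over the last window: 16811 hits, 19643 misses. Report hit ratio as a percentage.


Formula: hit rate = hits / (hits + misses) * 100
hit rate = 16811 / (16811 + 19643) * 100
hit rate = 16811 / 36454 * 100
hit rate = 46.12%

46.12%


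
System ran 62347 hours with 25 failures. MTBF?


Formula: MTBF = Total operating time / Number of failures
MTBF = 62347 / 25
MTBF = 2493.88 hours

2493.88 hours


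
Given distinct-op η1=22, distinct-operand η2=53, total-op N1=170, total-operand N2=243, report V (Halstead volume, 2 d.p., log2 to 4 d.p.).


Formula: V = N * log2(η), where N = N1 + N2 and η = η1 + η2
η = 22 + 53 = 75
N = 170 + 243 = 413
log2(75) ≈ 6.2288
V = 413 * 6.2288 = 2572.49

2572.49


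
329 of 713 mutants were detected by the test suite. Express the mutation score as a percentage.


Mutation score = killed / total * 100
Mutation score = 329 / 713 * 100
Mutation score = 46.14%

46.14%


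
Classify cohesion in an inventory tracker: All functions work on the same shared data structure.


Reasoning: Functions share data
Type: Communicational cohesion

Communicational cohesion


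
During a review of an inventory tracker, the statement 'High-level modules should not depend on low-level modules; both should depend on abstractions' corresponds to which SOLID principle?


This describes the Dependency Inversion Principle (DIP)

Dependency Inversion Principle (DIP)


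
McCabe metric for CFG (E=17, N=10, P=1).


Formula: V(G) = E - N + 2P
V(G) = 17 - 10 + 2*1
V(G) = 7 + 2
V(G) = 9

9


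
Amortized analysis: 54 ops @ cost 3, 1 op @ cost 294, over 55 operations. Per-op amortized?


Formula: Amortized cost = Total cost / Operations
Total cost = (54 * 3) + (1 * 294)
Total cost = 162 + 294 = 456
Amortized = 456 / 55 = 8.2909

8.2909


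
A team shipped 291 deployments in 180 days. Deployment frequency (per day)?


Formula: deployments per day = releases / days
= 291 / 180
= 1.617 deploys/day
(equivalently, 11.32 deploys/week)

1.617 deploys/day


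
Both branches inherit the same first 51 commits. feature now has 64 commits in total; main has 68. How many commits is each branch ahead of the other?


Common ancestor: commit #51
feature commits after divergence: 64 - 51 = 13
main commits after divergence: 68 - 51 = 17
feature is 13 commits ahead of main
main is 17 commits ahead of feature

feature ahead: 13, main ahead: 17


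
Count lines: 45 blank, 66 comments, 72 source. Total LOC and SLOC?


Total LOC = blank + comment + code
Total LOC = 45 + 66 + 72 = 183
SLOC (source only) = code = 72

Total LOC: 183, SLOC: 72


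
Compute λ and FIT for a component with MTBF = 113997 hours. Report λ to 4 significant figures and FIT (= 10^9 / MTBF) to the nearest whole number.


Formula: λ = 1 / MTBF; FIT = λ × 1e9 = 1e9 / MTBF
λ = 1 / 113997 ≈ 8.772e-06 failures/hour
FIT = 1e9 / 113997 ≈ 8772 failures per 1e9 hours (nearest whole number)

λ = 8.772e-06 /h, FIT = 8772


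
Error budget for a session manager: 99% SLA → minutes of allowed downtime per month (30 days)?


Formula: allowed downtime = period * (100 - SLA) / 100
Period (month (30 days)) = 43200 minutes
Unavailability fraction = (100 - 99.0) / 100
Allowed downtime = 43200 * (100 - 99.0) / 100
Allowed downtime = 432.0 minutes

432.0 minutes


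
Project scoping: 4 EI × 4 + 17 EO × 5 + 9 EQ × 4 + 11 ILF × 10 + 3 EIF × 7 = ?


UFP = EI*4 + EO*5 + EQ*4 + ILF*10 + EIF*7
UFP = 4*4 + 17*5 + 9*4 + 11*10 + 3*7
UFP = 16 + 85 + 36 + 110 + 21
UFP = 268

268


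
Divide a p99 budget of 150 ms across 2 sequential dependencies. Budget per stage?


Formula: per_stage = total_budget / stages
per_stage = 150 / 2
per_stage = 75.0 ms

75.0 ms


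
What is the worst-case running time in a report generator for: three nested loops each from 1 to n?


Reasoning: three levels of nesting over n
Complexity: O(n^3)

O(n^3)


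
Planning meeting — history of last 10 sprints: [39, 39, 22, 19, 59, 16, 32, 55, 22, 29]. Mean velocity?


Formula: Avg velocity = Total points / Number of sprints
Points: [39, 39, 22, 19, 59, 16, 32, 55, 22, 29]
Sum = 39 + 39 + 22 + 19 + 59 + 16 + 32 + 55 + 22 + 29 = 332
Avg velocity = 332 / 10 = 33.2 points/sprint

33.2 points/sprint


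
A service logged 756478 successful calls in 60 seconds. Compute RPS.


Formula: throughput = requests / seconds
throughput = 756478 / 60
throughput = 12607.97 requests/second

12607.97 requests/second


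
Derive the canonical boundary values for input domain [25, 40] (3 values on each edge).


Range: [25, 40]
Boundaries: just below min, min, min+1, max-1, max, just above max
Values: [24, 25, 26, 39, 40, 41]

[24, 25, 26, 39, 40, 41]


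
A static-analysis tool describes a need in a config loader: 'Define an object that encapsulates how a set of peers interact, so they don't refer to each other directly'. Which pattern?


This matches the Mediator pattern

Mediator


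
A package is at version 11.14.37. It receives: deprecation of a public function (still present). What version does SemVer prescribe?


Current: 11.14.37
Change category: 'deprecation of a public function (still present)' → minor bump
SemVer rule: minor bump → increment MINOR, reset PATCH to 0 (MAJOR unchanged)
New: 11.15.0

11.15.0


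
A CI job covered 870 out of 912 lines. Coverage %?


Coverage = covered / total * 100
Coverage = 870 / 912 * 100
Coverage = 95.39%

95.39%


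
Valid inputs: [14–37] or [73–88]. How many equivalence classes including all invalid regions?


Valid ranges: [14,37] and [73,88]
Class 1: x < 14 — invalid
Class 2: 14 ≤ x ≤ 37 — valid
Class 3: 37 < x < 73 — invalid (gap between ranges)
Class 4: 73 ≤ x ≤ 88 — valid
Class 5: x > 88 — invalid
Total equivalence classes: 5

5 equivalence classes


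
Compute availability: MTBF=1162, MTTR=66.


Availability = MTBF / (MTBF + MTTR)
Availability = 1162 / (1162 + 66)
Availability = 1162 / 1228
Availability = 94.6254%

94.6254%


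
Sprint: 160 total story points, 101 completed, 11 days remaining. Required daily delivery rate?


Formula: Required rate = Remaining points / Days left
Remaining = 160 - 101 = 59 points
Required rate = 59 / 11 = 5.36 points/day

5.36 points/day


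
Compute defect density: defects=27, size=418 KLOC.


Defect density = defects / KLOC
Defect density = 27 / 418
Defect density = 0.065 defects/KLOC

0.065 defects/KLOC


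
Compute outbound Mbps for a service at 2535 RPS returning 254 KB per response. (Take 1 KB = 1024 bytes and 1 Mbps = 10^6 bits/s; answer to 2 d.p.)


Formula: Mbps = payload_bytes * RPS * 8 / 1e6
Payload per request = 254 KB = 254 * 1024 = 260096 bytes
Total bytes/sec = 260096 * 2535 = 659343360
Total bits/sec = 659343360 * 8 = 5274746880
Mbps = 5274746880 / 1e6 = 5274.75

5274.75 Mbps


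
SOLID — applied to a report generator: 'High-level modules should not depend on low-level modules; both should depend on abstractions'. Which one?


This describes the Dependency Inversion Principle (DIP)

Dependency Inversion Principle (DIP)


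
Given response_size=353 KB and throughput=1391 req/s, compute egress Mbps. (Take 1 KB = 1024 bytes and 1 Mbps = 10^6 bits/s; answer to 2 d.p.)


Formula: Mbps = payload_bytes * RPS * 8 / 1e6
Payload per request = 353 KB = 353 * 1024 = 361472 bytes
Total bytes/sec = 361472 * 1391 = 502807552
Total bits/sec = 502807552 * 8 = 4022460416
Mbps = 4022460416 / 1e6 = 4022.46

4022.46 Mbps


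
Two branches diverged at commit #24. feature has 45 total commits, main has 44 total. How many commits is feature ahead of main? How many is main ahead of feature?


Common ancestor: commit #24
feature commits after divergence: 45 - 24 = 21
main commits after divergence: 44 - 24 = 20
feature is 21 commits ahead of main
main is 20 commits ahead of feature

feature ahead: 21, main ahead: 20


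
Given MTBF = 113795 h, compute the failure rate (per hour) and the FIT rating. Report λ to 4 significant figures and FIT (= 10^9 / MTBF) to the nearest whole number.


Formula: λ = 1 / MTBF; FIT = λ × 1e9 = 1e9 / MTBF
λ = 1 / 113795 ≈ 8.788e-06 failures/hour
FIT = 1e9 / 113795 ≈ 8788 failures per 1e9 hours (nearest whole number)

λ = 8.788e-06 /h, FIT = 8788


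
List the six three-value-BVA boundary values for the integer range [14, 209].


Range: [14, 209]
Boundaries: just below min, min, min+1, max-1, max, just above max
Values: [13, 14, 15, 208, 209, 210]

[13, 14, 15, 208, 209, 210]


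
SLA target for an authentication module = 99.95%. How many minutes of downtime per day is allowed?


Formula: allowed downtime = period * (100 - SLA) / 100
Period (day) = 1440 minutes
Unavailability fraction = (100 - 99.95) / 100
Allowed downtime = 1440 * (100 - 99.95) / 100
Allowed downtime = 0.72 minutes

0.72 minutes


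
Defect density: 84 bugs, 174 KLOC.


Defect density = defects / KLOC
Defect density = 84 / 174
Defect density = 0.483 defects/KLOC

0.483 defects/KLOC


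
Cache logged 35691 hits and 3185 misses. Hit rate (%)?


Formula: hit rate = hits / (hits + misses) * 100
hit rate = 35691 / (35691 + 3185) * 100
hit rate = 35691 / 38876 * 100
hit rate = 91.81%

91.81%


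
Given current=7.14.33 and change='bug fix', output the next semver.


Current: 7.14.33
Change category: 'bug fix' → patch bump
SemVer rule: patch bump → increment PATCH (MAJOR and MINOR unchanged)
New: 7.14.34

7.14.34


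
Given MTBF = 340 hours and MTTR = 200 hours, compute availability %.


Availability = MTBF / (MTBF + MTTR)
Availability = 340 / (340 + 200)
Availability = 340 / 540
Availability = 62.963%

62.963%


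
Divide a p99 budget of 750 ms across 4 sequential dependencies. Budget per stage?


Formula: per_stage = total_budget / stages
per_stage = 750 / 4
per_stage = 187.5 ms

187.5 ms


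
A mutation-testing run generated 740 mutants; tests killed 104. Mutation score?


Mutation score = killed / total * 100
Mutation score = 104 / 740 * 100
Mutation score = 14.05%

14.05%


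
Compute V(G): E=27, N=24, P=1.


Formula: V(G) = E - N + 2P
V(G) = 27 - 24 + 2*1
V(G) = 3 + 2
V(G) = 5

5


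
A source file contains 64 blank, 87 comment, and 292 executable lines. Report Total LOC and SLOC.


Total LOC = blank + comment + code
Total LOC = 64 + 87 + 292 = 443
SLOC (source only) = code = 292

Total LOC: 443, SLOC: 292


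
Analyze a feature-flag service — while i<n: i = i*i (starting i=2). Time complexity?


Reasoning: squaring drives double-exponential growth; iterations ~ log log n
Complexity: O(log log n)

O(log log n)


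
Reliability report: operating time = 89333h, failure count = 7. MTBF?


Formula: MTBF = Total operating time / Number of failures
MTBF = 89333 / 7
MTBF = 12761.86 hours

12761.86 hours


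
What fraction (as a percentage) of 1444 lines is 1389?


Coverage = covered / total * 100
Coverage = 1389 / 1444 * 100
Coverage = 96.19%

96.19%


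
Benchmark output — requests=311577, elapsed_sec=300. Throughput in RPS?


Formula: throughput = requests / seconds
throughput = 311577 / 300
throughput = 1038.59 requests/second

1038.59 requests/second


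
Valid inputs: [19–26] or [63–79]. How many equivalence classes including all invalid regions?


Valid ranges: [19,26] and [63,79]
Class 1: x < 19 — invalid
Class 2: 19 ≤ x ≤ 26 — valid
Class 3: 26 < x < 63 — invalid (gap between ranges)
Class 4: 63 ≤ x ≤ 79 — valid
Class 5: x > 79 — invalid
Total equivalence classes: 5

5 equivalence classes


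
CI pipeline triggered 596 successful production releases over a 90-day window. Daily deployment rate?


Formula: deployments per day = releases / days
= 596 / 90
= 6.622 deploys/day
(equivalently, 46.36 deploys/week)

6.622 deploys/day


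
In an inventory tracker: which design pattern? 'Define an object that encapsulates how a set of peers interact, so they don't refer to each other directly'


This matches the Mediator pattern

Mediator


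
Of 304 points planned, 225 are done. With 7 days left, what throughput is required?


Formula: Required rate = Remaining points / Days left
Remaining = 304 - 225 = 79 points
Required rate = 79 / 7 = 11.29 points/day

11.29 points/day


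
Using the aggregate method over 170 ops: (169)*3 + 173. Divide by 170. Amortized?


Formula: Amortized cost = Total cost / Operations
Total cost = (169 * 3) + (1 * 173)
Total cost = 507 + 173 = 680
Amortized = 680 / 170 = 4.0

4.0


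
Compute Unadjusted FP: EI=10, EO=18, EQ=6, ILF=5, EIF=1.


UFP = EI*4 + EO*5 + EQ*4 + ILF*10 + EIF*7
UFP = 10*4 + 18*5 + 6*4 + 5*10 + 1*7
UFP = 40 + 90 + 24 + 50 + 7
UFP = 211

211


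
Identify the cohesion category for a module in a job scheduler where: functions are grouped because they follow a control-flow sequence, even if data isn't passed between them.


Reasoning: Grouped by order of execution within a routine, not by data flow
Type: Procedural cohesion

Procedural cohesion


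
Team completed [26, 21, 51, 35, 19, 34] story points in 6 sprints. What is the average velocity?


Formula: Avg velocity = Total points / Number of sprints
Points: [26, 21, 51, 35, 19, 34]
Sum = 26 + 21 + 51 + 35 + 19 + 34 = 186
Avg velocity = 186 / 6 = 31.0 points/sprint

31.0 points/sprint


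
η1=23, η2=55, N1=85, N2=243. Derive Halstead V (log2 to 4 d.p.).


Formula: V = N * log2(η), where N = N1 + N2 and η = η1 + η2
η = 23 + 55 = 78
N = 85 + 243 = 328
log2(78) ≈ 6.2854
V = 328 * 6.2854 = 2061.61

2061.61


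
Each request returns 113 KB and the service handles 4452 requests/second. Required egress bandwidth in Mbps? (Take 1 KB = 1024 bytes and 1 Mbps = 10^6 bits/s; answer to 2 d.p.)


Formula: Mbps = payload_bytes * RPS * 8 / 1e6
Payload per request = 113 KB = 113 * 1024 = 115712 bytes
Total bytes/sec = 115712 * 4452 = 515149824
Total bits/sec = 515149824 * 8 = 4121198592
Mbps = 4121198592 / 1e6 = 4121.2

4121.2 Mbps


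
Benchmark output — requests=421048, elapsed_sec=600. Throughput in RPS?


Formula: throughput = requests / seconds
throughput = 421048 / 600
throughput = 701.75 requests/second

701.75 requests/second


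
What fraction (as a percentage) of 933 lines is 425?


Coverage = covered / total * 100
Coverage = 425 / 933 * 100
Coverage = 45.55%

45.55%


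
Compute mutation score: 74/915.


Mutation score = killed / total * 100
Mutation score = 74 / 915 * 100
Mutation score = 8.09%

8.09%


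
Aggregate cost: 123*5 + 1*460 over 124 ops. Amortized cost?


Formula: Amortized cost = Total cost / Operations
Total cost = (123 * 5) + (1 * 460)
Total cost = 615 + 460 = 1075
Amortized = 1075 / 124 = 8.6694

8.6694


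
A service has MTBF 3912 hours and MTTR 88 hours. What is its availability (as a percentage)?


Availability = MTBF / (MTBF + MTTR)
Availability = 3912 / (3912 + 88)
Availability = 3912 / 4000
Availability = 97.8%

97.8%


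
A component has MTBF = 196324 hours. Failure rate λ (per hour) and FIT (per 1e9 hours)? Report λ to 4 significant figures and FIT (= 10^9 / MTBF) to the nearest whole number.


Formula: λ = 1 / MTBF; FIT = λ × 1e9 = 1e9 / MTBF
λ = 1 / 196324 ≈ 5.094e-06 failures/hour
FIT = 1e9 / 196324 ≈ 5094 failures per 1e9 hours (nearest whole number)

λ = 5.094e-06 /h, FIT = 5094


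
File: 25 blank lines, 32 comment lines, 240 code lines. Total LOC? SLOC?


Total LOC = blank + comment + code
Total LOC = 25 + 32 + 240 = 297
SLOC (source only) = code = 240

Total LOC: 297, SLOC: 240


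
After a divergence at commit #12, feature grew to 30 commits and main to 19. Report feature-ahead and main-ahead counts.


Common ancestor: commit #12
feature commits after divergence: 30 - 12 = 18
main commits after divergence: 19 - 12 = 7
feature is 18 commits ahead of main
main is 7 commits ahead of feature

feature ahead: 18, main ahead: 7


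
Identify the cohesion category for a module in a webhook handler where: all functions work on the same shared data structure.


Reasoning: Functions share data
Type: Communicational cohesion

Communicational cohesion


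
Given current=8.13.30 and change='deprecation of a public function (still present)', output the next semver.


Current: 8.13.30
Change category: 'deprecation of a public function (still present)' → minor bump
SemVer rule: minor bump → increment MINOR, reset PATCH to 0 (MAJOR unchanged)
New: 8.14.0

8.14.0


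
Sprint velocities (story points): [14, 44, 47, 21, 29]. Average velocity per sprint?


Formula: Avg velocity = Total points / Number of sprints
Points: [14, 44, 47, 21, 29]
Sum = 14 + 44 + 47 + 21 + 29 = 155
Avg velocity = 155 / 5 = 31.0 points/sprint

31.0 points/sprint


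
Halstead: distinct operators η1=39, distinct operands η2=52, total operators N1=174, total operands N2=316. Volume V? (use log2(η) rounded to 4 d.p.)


Formula: V = N * log2(η), where N = N1 + N2 and η = η1 + η2
η = 39 + 52 = 91
N = 174 + 316 = 490
log2(91) ≈ 6.5078
V = 490 * 6.5078 = 3188.82

3188.82


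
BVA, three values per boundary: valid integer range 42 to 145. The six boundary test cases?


Range: [42, 145]
Boundaries: just below min, min, min+1, max-1, max, just above max
Values: [41, 42, 43, 144, 145, 146]

[41, 42, 43, 144, 145, 146]


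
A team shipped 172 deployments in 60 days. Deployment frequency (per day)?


Formula: deployments per day = releases / days
= 172 / 60
= 2.867 deploys/day
(equivalently, 20.07 deploys/week)

2.867 deploys/day


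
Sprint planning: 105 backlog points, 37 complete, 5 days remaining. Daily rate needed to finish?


Formula: Required rate = Remaining points / Days left
Remaining = 105 - 37 = 68 points
Required rate = 68 / 5 = 13.6 points/day

13.6 points/day


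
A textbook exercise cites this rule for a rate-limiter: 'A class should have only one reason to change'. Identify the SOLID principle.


This describes the Single Responsibility Principle (SRP)

Single Responsibility Principle (SRP)


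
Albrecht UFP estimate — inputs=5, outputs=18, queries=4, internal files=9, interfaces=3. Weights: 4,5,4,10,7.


UFP = EI*4 + EO*5 + EQ*4 + ILF*10 + EIF*7
UFP = 5*4 + 18*5 + 4*4 + 9*10 + 3*7
UFP = 20 + 90 + 16 + 90 + 21
UFP = 237

237


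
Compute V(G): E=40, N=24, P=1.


Formula: V(G) = E - N + 2P
V(G) = 40 - 24 + 2*1
V(G) = 16 + 2
V(G) = 18

18


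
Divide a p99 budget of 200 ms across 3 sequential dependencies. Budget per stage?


Formula: per_stage = total_budget / stages
per_stage = 200 / 3
per_stage = 66.67 ms

66.67 ms


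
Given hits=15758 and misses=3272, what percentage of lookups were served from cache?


Formula: hit rate = hits / (hits + misses) * 100
hit rate = 15758 / (15758 + 3272) * 100
hit rate = 15758 / 19030 * 100
hit rate = 82.81%

82.81%


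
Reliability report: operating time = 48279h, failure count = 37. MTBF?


Formula: MTBF = Total operating time / Number of failures
MTBF = 48279 / 37
MTBF = 1304.84 hours

1304.84 hours


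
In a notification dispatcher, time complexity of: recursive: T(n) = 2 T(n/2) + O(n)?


Reasoning: master theorem case 2 (merge-sort recurrence)
Complexity: O(n log n)

O(n log n)


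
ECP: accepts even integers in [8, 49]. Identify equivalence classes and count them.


Constraint: even integers in [8, 49]
Class 1: x < 8 — out-of-range invalid
Class 2: x in [8,49] but odd — wrong type invalid
Class 3: x in [8,49] and even — valid
Class 4: x > 49 — out-of-range invalid
Total equivalence classes: 4

4 equivalence classes


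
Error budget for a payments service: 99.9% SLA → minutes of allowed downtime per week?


Formula: allowed downtime = period * (100 - SLA) / 100
Period (week) = 10080 minutes
Unavailability fraction = (100 - 99.9) / 100
Allowed downtime = 10080 * (100 - 99.9) / 100
Allowed downtime = 10.08 minutes

10.08 minutes
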